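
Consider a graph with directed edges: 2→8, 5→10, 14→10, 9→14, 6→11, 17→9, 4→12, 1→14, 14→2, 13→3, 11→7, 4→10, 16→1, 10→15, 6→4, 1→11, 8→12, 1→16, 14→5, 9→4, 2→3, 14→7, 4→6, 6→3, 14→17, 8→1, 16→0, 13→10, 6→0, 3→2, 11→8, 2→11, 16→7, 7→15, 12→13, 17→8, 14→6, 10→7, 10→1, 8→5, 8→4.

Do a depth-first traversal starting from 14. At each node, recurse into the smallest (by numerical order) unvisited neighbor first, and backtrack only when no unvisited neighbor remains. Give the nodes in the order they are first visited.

14, 2, 3, 8, 1, 11, 7, 15, 16, 0, 4, 6, 10, 12, 13, 5, 17, 9

Visit 14
14 → 2
2 → 3
2 → 8
8 → 1
1 → 11
11 → 7
7 → 15
1 → 16
16 → 0
8 → 4
4 → 6
4 → 10
4 → 12
12 → 13
8 → 5
14 → 17
17 → 9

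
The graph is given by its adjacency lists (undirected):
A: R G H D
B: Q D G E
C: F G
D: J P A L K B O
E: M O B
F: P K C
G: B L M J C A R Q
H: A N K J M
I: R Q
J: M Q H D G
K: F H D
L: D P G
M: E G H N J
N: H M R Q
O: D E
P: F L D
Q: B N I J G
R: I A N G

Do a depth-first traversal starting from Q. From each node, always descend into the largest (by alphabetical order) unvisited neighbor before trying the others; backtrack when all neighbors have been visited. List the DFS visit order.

Visit Q
Q → N
N → R
R → I
R → G
G → M
M → J
J → H
H → K
K → F
F → P
P → L
L → D
D → O
O → E
E → B
D → A
F → C

Q → N → R → I → G → M → J → H → K → F → P → L → D → O → E → B → A → C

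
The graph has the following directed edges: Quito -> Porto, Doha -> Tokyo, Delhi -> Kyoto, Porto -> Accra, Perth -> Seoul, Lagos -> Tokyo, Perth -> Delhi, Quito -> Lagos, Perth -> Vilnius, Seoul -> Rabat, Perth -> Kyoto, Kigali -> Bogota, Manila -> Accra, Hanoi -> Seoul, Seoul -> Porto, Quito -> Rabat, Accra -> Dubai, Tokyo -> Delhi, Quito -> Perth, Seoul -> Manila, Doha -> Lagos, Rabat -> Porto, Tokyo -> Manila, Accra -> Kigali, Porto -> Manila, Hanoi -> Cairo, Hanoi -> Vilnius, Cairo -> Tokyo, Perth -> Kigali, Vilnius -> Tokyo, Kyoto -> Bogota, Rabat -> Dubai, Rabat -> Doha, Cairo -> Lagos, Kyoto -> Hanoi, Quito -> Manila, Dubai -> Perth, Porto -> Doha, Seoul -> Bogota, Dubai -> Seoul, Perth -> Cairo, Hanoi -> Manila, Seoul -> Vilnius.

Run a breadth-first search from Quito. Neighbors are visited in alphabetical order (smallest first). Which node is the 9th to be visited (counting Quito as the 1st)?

Cairo

Visit Quito; enqueue Lagos, Manila, Perth, Porto, Rabat → queue [Lagos, Manila, Perth, Porto, Rabat]
Visit Lagos; enqueue Tokyo → queue [Manila, Perth, Porto, Rabat, Tokyo]
Visit Manila; enqueue Accra → queue [Perth, Porto, Rabat, Tokyo, Accra]
Visit Perth; enqueue Cairo, Delhi, Kigali, Kyoto, Seoul, Vilnius → queue [Porto, Rabat, Tokyo, Accra, Cairo, Delhi, Kigali, Kyoto, Seoul, Vilnius]
Visit Porto; enqueue Doha → queue [Rabat, Tokyo, Accra, Cairo, Delhi, Kigali, Kyoto, Seoul, Vilnius, Doha]
Visit Rabat; enqueue Dubai → queue [Tokyo, Accra, Cairo, Delhi, Kigali, Kyoto, Seoul, Vilnius, Doha, Dubai]
Visit Tokyo → queue [Accra, Cairo, Delhi, Kigali, Kyoto, Seoul, Vilnius, Doha, Dubai]
Visit Accra → queue [Cairo, Delhi, Kigali, Kyoto, Seoul, Vilnius, Doha, Dubai]
Visit Cairo → queue [Delhi, Kigali, Kyoto, Seoul, Vilnius, Doha, Dubai]
Visit Delhi → queue [Kigali, Kyoto, Seoul, Vilnius, Doha, Dubai]
Visit Kigali; enqueue Bogota → queue [Kyoto, Seoul, Vilnius, Doha, Dubai, Bogota]
Visit Kyoto; enqueue Hanoi → queue [Seoul, Vilnius, Doha, Dubai, Bogota, Hanoi]
Visit Seoul → queue [Vilnius, Doha, Dubai, Bogota, Hanoi]
Visit Vilnius → queue [Doha, Dubai, Bogota, Hanoi]
Visit Doha → queue [Dubai, Bogota, Hanoi]
Visit Dubai → queue [Bogota, Hanoi]
Visit Bogota → queue [Hanoi]
Visit Hanoi → queue []

Visit order: Quito, Lagos, Manila, Perth, Porto, Rabat, Tokyo, Accra, Cairo, Delhi, Kigali, Kyoto, Seoul, Vilnius, Doha, Dubai, Bogota, Hanoi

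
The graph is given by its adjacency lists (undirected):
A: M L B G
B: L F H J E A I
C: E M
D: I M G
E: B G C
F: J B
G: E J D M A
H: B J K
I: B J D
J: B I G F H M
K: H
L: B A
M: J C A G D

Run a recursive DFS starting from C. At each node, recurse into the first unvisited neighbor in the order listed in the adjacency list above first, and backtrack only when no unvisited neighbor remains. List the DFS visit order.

C, E, B, L, A, M, J, I, D, G, F, H, K

Visit C
C → E
E → B
B → L
L → A
A → M
M → J
J → I
I → D
D → G
J → F
J → H
H → K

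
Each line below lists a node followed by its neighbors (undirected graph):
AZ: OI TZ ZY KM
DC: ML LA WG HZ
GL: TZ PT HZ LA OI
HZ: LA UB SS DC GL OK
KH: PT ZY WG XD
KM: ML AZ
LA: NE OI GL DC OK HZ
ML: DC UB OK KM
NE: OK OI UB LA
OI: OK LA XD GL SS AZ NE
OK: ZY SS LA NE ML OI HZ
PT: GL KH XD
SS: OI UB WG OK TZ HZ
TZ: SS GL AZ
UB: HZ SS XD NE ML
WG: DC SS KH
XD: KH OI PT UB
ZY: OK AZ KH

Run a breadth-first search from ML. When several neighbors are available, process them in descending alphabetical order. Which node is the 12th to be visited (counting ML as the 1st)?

LA

Visit ML; enqueue UB, OK, KM, DC → queue [UB, OK, KM, DC]
Visit UB; enqueue XD, SS, NE, HZ → queue [OK, KM, DC, XD, SS, NE, HZ]
Visit OK; enqueue ZY, OI, LA → queue [KM, DC, XD, SS, NE, HZ, ZY, OI, LA]
Visit KM; enqueue AZ → queue [DC, XD, SS, NE, HZ, ZY, OI, LA, AZ]
Visit DC; enqueue WG → queue [XD, SS, NE, HZ, ZY, OI, LA, AZ, WG]
Visit XD; enqueue PT, KH → queue [SS, NE, HZ, ZY, OI, LA, AZ, WG, PT, KH]
Visit SS; enqueue TZ → queue [NE, HZ, ZY, OI, LA, AZ, WG, PT, KH, TZ]
Visit NE → queue [HZ, ZY, OI, LA, AZ, WG, PT, KH, TZ]
Visit HZ; enqueue GL → queue [ZY, OI, LA, AZ, WG, PT, KH, TZ, GL]
Visit ZY → queue [OI, LA, AZ, WG, PT, KH, TZ, GL]
Visit OI → queue [LA, AZ, WG, PT, KH, TZ, GL]
Visit LA → queue [AZ, WG, PT, KH, TZ, GL]
Visit AZ → queue [WG, PT, KH, TZ, GL]
Visit WG → queue [PT, KH, TZ, GL]
Visit PT → queue [KH, TZ, GL]
Visit KH → queue [TZ, GL]
Visit TZ → queue [GL]
Visit GL → queue []

Visit order: ML, UB, OK, KM, DC, XD, SS, NE, HZ, ZY, OI, LA, AZ, WG, PT, KH, TZ, GL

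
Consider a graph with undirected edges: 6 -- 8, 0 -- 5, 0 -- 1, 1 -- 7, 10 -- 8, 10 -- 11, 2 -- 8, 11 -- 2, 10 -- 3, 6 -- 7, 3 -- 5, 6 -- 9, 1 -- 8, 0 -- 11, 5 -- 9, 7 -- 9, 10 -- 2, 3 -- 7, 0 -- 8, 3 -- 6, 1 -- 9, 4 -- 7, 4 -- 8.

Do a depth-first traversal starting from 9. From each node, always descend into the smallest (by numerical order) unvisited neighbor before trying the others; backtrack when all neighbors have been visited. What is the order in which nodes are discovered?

Visit 9
9 → 1
1 → 0
0 → 5
5 → 3
3 → 6
6 → 7
7 → 4
4 → 8
8 → 2
2 → 10
10 → 11

9, 1, 0, 5, 3, 6, 7, 4, 8, 2, 10, 11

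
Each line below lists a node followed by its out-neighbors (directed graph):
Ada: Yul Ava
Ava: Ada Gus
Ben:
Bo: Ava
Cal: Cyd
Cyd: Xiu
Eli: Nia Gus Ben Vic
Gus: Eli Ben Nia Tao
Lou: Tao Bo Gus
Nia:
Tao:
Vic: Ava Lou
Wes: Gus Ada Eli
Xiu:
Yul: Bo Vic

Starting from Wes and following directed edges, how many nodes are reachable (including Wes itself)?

12

BFS from Wes visits: Wes, Gus, Ada, Eli, Ben, Nia, Tao, Yul, Ava, Vic, Bo, Lou
Reachable nodes: 12 of 15 total.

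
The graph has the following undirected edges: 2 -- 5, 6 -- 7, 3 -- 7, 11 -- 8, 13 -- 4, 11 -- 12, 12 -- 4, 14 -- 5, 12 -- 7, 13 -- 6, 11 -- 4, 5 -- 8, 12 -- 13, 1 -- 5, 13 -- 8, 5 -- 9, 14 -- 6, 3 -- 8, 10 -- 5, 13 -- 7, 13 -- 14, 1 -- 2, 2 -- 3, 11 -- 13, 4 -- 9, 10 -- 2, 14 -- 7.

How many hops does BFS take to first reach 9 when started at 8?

Level 0: 8
Level 1: 3, 5, 11, 13
Level 2: 1, 2, 4, 6, 7, 9, 10, 12, 14
9 first appears at level 2.

2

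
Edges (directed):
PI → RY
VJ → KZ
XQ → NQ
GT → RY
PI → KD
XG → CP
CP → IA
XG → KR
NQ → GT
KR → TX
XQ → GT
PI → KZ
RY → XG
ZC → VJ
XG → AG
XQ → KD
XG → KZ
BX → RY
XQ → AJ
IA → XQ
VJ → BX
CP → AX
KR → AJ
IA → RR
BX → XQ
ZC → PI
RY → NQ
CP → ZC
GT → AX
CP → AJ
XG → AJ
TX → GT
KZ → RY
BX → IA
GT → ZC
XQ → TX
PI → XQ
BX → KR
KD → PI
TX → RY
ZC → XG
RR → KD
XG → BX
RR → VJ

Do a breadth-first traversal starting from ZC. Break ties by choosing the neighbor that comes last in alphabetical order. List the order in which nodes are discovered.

ZC -> XG -> VJ -> PI -> KZ -> KR -> CP -> BX -> AJ -> AG -> XQ -> RY -> KD -> TX -> IA -> AX -> NQ -> GT -> RR

Visit ZC; enqueue XG, VJ, PI → queue [XG, VJ, PI]
Visit XG; enqueue KZ, KR, CP, BX, AJ, AG → queue [VJ, PI, KZ, KR, CP, BX, AJ, AG]
Visit VJ → queue [PI, KZ, KR, CP, BX, AJ, AG]
Visit PI; enqueue XQ, RY, KD → queue [KZ, KR, CP, BX, AJ, AG, XQ, RY, KD]
Visit KZ → queue [KR, CP, BX, AJ, AG, XQ, RY, KD]
Visit KR; enqueue TX → queue [CP, BX, AJ, AG, XQ, RY, KD, TX]
Visit CP; enqueue IA, AX → queue [BX, AJ, AG, XQ, RY, KD, TX, IA, AX]
Visit BX → queue [AJ, AG, XQ, RY, KD, TX, IA, AX]
Visit AJ → queue [AG, XQ, RY, KD, TX, IA, AX]
Visit AG → queue [XQ, RY, KD, TX, IA, AX]
Visit XQ; enqueue NQ, GT → queue [RY, KD, TX, IA, AX, NQ, GT]
Visit RY → queue [KD, TX, IA, AX, NQ, GT]
Visit KD → queue [TX, IA, AX, NQ, GT]
Visit TX → queue [IA, AX, NQ, GT]
Visit IA; enqueue RR → queue [AX, NQ, GT, RR]
Visit AX → queue [NQ, GT, RR]
Visit NQ → queue [GT, RR]
Visit GT → queue [RR]
Visit RR → queue []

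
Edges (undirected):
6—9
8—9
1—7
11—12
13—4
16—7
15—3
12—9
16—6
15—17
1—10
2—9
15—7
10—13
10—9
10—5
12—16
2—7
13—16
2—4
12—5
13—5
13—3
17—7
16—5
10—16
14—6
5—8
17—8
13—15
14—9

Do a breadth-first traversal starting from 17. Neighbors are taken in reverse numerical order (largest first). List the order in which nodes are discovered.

17, 15, 8, 7, 13, 3, 9, 5, 16, 2, 1, 10, 4, 14, 12, 6, 11

Visit 17; enqueue 15, 8, 7 → queue [15, 8, 7]
Visit 15; enqueue 13, 3 → queue [8, 7, 13, 3]
Visit 8; enqueue 9, 5 → queue [7, 13, 3, 9, 5]
Visit 7; enqueue 16, 2, 1 → queue [13, 3, 9, 5, 16, 2, 1]
Visit 13; enqueue 10, 4 → queue [3, 9, 5, 16, 2, 1, 10, 4]
Visit 3 → queue [9, 5, 16, 2, 1, 10, 4]
Visit 9; enqueue 14, 12, 6 → queue [5, 16, 2, 1, 10, 4, 14, 12, 6]
Visit 5 → queue [16, 2, 1, 10, 4, 14, 12, 6]
Visit 16 → queue [2, 1, 10, 4, 14, 12, 6]
Visit 2 → queue [1, 10, 4, 14, 12, 6]
Visit 1 → queue [10, 4, 14, 12, 6]
Visit 10 → queue [4, 14, 12, 6]
Visit 4 → queue [14, 12, 6]
Visit 14 → queue [12, 6]
Visit 12; enqueue 11 → queue [6, 11]
Visit 6 → queue [11]
Visit 11 → queue []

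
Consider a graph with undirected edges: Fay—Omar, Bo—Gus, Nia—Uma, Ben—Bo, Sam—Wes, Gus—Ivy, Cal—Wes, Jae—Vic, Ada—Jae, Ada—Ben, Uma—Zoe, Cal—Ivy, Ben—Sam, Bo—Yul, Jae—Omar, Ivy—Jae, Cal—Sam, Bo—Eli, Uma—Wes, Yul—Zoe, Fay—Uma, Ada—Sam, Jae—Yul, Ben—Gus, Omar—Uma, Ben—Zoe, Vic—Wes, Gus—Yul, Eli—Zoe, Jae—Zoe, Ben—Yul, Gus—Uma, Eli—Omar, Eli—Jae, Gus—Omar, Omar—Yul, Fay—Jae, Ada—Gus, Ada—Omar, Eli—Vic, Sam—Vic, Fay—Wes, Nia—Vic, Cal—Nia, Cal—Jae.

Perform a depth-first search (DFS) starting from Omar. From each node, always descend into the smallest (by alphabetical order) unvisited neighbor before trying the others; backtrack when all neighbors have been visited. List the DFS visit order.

Omar, Ada, Ben, Bo, Eli, Jae, Cal, Ivy, Gus, Uma, Fay, Wes, Sam, Vic, Nia, Zoe, Yul

Visit Omar
Omar → Ada
Ada → Ben
Ben → Bo
Bo → Eli
Eli → Jae
Jae → Cal
Cal → Ivy
Ivy → Gus
Gus → Uma
Uma → Fay
Fay → Wes
Wes → Sam
Sam → Vic
Vic → Nia
Uma → Zoe
Zoe → Yul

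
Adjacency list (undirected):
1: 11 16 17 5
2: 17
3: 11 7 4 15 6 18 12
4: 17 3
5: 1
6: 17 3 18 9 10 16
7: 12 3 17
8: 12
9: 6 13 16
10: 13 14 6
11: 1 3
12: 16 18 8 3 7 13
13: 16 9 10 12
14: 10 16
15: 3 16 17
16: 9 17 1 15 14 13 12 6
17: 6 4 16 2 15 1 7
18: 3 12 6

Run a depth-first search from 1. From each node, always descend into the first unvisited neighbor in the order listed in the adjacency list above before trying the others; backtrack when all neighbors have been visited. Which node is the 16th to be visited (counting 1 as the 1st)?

14

Visit 1
1 → 11
11 → 3
3 → 7
7 → 12
12 → 16
16 → 9
9 → 6
6 → 17
17 → 4
17 → 2
17 → 15
6 → 18
6 → 10
10 → 13
10 → 14
12 → 8
1 → 5

Visit order: 1, 11, 3, 7, 12, 16, 9, 6, 17, 4, 2, 15, 18, 10, 13, 14, 8, 5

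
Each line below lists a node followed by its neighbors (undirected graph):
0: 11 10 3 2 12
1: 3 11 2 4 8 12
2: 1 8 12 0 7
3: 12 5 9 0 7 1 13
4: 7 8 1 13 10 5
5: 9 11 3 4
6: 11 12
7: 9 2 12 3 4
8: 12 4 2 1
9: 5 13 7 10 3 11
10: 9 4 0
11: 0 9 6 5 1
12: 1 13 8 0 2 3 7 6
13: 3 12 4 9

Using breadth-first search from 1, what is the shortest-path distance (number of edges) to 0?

Level 0: 1
Level 1: 2, 3, 4, 8, 11, 12
Level 2: 0, 5, 6, 7, 9, 10, 13
0 first appears at level 2.

2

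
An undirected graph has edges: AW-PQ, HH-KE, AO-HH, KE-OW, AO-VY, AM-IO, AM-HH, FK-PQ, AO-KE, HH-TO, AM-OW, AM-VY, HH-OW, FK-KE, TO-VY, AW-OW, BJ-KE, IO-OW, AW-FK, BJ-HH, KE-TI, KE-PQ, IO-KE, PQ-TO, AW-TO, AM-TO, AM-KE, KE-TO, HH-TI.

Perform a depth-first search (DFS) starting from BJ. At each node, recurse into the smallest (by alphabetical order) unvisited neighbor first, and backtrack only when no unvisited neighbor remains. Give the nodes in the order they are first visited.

BJ HH AM IO KE AO VY TO AW FK PQ OW TI

Visit BJ
BJ → HH
HH → AM
AM → IO
IO → KE
KE → AO
AO → VY
VY → TO
TO → AW
AW → FK
FK → PQ
AW → OW
KE → TI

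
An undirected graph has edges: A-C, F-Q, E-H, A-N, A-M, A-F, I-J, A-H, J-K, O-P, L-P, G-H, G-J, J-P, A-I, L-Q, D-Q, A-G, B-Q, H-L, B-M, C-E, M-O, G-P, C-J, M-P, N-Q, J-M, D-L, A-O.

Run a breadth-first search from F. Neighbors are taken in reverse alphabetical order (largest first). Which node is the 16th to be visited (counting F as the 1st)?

E

Visit F; enqueue Q, A → queue [Q, A]
Visit Q; enqueue N, L, D, B → queue [A, N, L, D, B]
Visit A; enqueue O, M, I, H, G, C → queue [N, L, D, B, O, M, I, H, G, C]
Visit N → queue [L, D, B, O, M, I, H, G, C]
Visit L; enqueue P → queue [D, B, O, M, I, H, G, C, P]
Visit D → queue [B, O, M, I, H, G, C, P]
Visit B → queue [O, M, I, H, G, C, P]
Visit O → queue [M, I, H, G, C, P]
Visit M; enqueue J → queue [I, H, G, C, P, J]
Visit I → queue [H, G, C, P, J]
Visit H; enqueue E → queue [G, C, P, J, E]
Visit G → queue [C, P, J, E]
Visit C → queue [P, J, E]
Visit P → queue [J, E]
Visit J; enqueue K → queue [E, K]
Visit E → queue [K]
Visit K → queue []

Visit order: F, Q, A, N, L, D, B, O, M, I, H, G, C, P, J, E, K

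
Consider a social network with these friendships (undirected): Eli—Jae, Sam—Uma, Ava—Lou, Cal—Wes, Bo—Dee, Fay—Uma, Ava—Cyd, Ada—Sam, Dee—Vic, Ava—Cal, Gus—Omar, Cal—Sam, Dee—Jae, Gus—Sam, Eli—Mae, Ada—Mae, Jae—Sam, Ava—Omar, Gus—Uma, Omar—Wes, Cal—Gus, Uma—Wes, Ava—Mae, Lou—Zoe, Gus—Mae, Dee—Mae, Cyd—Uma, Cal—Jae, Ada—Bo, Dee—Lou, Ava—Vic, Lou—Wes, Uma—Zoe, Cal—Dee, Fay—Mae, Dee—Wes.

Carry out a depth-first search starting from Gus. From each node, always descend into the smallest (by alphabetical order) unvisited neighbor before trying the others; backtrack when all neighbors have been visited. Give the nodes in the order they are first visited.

Gus, Cal, Ava, Cyd, Uma, Fay, Mae, Ada, Bo, Dee, Jae, Eli, Sam, Lou, Wes, Omar, Zoe, Vic

Visit Gus
Gus → Cal
Cal → Ava
Ava → Cyd
Cyd → Uma
Uma → Fay
Fay → Mae
Mae → Ada
Ada → Bo
Bo → Dee
Dee → Jae
Jae → Eli
Jae → Sam
Dee → Lou
Lou → Wes
Wes → Omar
Lou → Zoe
Dee → Vic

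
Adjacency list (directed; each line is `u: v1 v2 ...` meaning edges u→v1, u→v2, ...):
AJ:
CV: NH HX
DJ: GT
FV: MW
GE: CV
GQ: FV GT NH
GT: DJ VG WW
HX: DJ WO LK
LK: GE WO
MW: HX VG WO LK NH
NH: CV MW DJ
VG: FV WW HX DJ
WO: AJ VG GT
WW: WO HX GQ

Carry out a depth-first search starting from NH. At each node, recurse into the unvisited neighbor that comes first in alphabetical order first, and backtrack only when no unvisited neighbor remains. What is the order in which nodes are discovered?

Visit NH
NH → CV
CV → HX
HX → DJ
DJ → GT
GT → VG
VG → FV
FV → MW
MW → LK
LK → GE
LK → WO
WO → AJ
VG → WW
WW → GQ

NH -> CV -> HX -> DJ -> GT -> VG -> FV -> MW -> LK -> GE -> WO -> AJ -> WW -> GQ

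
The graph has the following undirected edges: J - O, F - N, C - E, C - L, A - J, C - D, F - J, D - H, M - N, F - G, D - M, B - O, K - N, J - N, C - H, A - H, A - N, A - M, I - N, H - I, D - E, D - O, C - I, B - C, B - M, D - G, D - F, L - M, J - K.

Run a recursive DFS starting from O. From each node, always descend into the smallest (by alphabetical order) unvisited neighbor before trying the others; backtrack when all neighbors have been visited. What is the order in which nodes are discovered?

O -> B -> C -> D -> E -> F -> G -> J -> A -> H -> I -> N -> K -> M -> L

Visit O
O → B
B → C
C → D
D → E
D → F
F → G
F → J
J → A
A → H
H → I
I → N
N → K
N → M
M → L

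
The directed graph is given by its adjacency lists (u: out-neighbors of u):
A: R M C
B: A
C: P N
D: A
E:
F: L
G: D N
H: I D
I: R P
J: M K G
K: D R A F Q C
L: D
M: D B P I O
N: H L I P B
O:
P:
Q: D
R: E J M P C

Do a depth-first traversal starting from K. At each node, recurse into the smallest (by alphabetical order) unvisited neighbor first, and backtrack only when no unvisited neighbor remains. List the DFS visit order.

Visit K
K → A
A → C
C → N
N → B
N → H
H → D
H → I
I → P
I → R
R → E
R → J
J → G
J → M
M → O
N → L
K → F
K → Q

K → A → C → N → B → H → D → I → P → R → E → J → G → M → O → L → F → Q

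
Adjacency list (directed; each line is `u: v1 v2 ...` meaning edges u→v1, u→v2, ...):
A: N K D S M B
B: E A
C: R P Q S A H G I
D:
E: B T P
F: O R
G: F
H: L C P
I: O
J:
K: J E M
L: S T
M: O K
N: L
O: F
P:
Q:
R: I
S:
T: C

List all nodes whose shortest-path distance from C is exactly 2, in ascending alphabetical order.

B, D, F, K, L, M, N, O

Level 0: C
Level 1: A, G, H, I, P, Q, R, S
Level 2: B, D, F, K, L, M, N, O
Level 3: E, J, T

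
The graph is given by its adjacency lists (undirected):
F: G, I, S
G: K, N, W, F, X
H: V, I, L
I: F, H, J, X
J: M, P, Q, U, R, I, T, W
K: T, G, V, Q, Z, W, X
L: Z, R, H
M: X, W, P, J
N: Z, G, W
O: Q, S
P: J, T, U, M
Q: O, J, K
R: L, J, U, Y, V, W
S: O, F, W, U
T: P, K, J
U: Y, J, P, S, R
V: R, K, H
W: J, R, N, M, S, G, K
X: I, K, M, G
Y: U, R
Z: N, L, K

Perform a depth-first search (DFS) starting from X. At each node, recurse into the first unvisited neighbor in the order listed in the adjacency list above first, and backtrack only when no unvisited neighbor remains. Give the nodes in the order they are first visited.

Visit X
X → I
I → F
F → G
G → K
K → T
T → P
P → J
J → M
M → W
W → R
R → L
L → Z
Z → N
L → H
H → V
R → U
U → Y
U → S
S → O
O → Q

X → I → F → G → K → T → P → J → M → W → R → L → Z → N → H → V → U → Y → S → O → Q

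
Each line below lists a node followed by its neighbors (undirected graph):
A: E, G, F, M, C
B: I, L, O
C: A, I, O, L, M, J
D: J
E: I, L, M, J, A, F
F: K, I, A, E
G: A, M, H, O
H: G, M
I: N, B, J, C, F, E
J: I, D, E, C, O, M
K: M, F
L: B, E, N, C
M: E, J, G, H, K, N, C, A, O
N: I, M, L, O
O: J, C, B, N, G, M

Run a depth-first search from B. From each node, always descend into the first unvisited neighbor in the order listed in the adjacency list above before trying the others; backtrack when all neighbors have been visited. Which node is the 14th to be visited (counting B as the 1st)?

F

Visit B
B → I
I → N
N → M
M → E
E → L
L → C
C → A
A → G
G → H
G → O
O → J
J → D
A → F
F → K

Visit order: B, I, N, M, E, L, C, A, G, H, O, J, D, F, K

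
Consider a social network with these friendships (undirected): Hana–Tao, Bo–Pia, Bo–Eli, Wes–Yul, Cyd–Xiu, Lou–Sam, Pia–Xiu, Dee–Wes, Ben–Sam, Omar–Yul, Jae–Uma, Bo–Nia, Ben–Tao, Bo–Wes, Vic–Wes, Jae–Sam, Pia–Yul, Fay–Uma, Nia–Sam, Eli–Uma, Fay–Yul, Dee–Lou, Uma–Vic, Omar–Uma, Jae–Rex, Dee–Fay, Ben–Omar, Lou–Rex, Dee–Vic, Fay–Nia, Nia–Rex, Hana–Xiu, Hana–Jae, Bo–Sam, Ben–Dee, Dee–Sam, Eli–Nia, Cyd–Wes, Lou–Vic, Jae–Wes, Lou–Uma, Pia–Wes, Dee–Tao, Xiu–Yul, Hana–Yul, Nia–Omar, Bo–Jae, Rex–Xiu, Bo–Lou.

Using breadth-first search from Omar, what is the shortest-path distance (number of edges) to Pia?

Level 0: Omar
Level 1: Ben, Nia, Uma, Yul
Level 2: Bo, Dee, Eli, Fay, Hana, Jae, Lou, Pia, Rex, Sam, Tao, Vic, Wes, Xiu
Level 3: Cyd
Pia first appears at level 2.

2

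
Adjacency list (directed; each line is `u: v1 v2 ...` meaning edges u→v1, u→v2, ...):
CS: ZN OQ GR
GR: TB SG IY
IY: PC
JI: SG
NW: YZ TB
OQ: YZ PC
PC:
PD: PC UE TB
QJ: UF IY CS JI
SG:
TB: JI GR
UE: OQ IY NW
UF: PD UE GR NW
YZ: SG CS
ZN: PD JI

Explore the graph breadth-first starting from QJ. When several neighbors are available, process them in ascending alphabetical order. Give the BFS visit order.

Visit QJ; enqueue CS, IY, JI, UF → queue [CS, IY, JI, UF]
Visit CS; enqueue GR, OQ, ZN → queue [IY, JI, UF, GR, OQ, ZN]
Visit IY; enqueue PC → queue [JI, UF, GR, OQ, ZN, PC]
Visit JI; enqueue SG → queue [UF, GR, OQ, ZN, PC, SG]
Visit UF; enqueue NW, PD, UE → queue [GR, OQ, ZN, PC, SG, NW, PD, UE]
Visit GR; enqueue TB → queue [OQ, ZN, PC, SG, NW, PD, UE, TB]
Visit OQ; enqueue YZ → queue [ZN, PC, SG, NW, PD, UE, TB, YZ]
Visit ZN → queue [PC, SG, NW, PD, UE, TB, YZ]
Visit PC → queue [SG, NW, PD, UE, TB, YZ]
Visit SG → queue [NW, PD, UE, TB, YZ]
Visit NW → queue [PD, UE, TB, YZ]
Visit PD → queue [UE, TB, YZ]
Visit UE → queue [TB, YZ]
Visit TB → queue [YZ]
Visit YZ → queue []

QJ -> CS -> IY -> JI -> UF -> GR -> OQ -> ZN -> PC -> SG -> NW -> PD -> UE -> TB -> YZ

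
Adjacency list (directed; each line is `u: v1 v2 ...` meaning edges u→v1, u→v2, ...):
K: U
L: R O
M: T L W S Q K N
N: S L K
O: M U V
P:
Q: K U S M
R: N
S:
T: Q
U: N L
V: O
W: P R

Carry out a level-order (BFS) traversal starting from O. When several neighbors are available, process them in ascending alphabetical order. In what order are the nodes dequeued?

O, M, U, V, K, L, N, Q, S, T, W, R, P

Visit O; enqueue M, U, V → queue [M, U, V]
Visit M; enqueue K, L, N, Q, S, T, W → queue [U, V, K, L, N, Q, S, T, W]
Visit U → queue [V, K, L, N, Q, S, T, W]
Visit V → queue [K, L, N, Q, S, T, W]
Visit K → queue [L, N, Q, S, T, W]
Visit L; enqueue R → queue [N, Q, S, T, W, R]
Visit N → queue [Q, S, T, W, R]
Visit Q → queue [S, T, W, R]
Visit S → queue [T, W, R]
Visit T → queue [W, R]
Visit W; enqueue P → queue [R, P]
Visit R → queue [P]
Visit P → queue []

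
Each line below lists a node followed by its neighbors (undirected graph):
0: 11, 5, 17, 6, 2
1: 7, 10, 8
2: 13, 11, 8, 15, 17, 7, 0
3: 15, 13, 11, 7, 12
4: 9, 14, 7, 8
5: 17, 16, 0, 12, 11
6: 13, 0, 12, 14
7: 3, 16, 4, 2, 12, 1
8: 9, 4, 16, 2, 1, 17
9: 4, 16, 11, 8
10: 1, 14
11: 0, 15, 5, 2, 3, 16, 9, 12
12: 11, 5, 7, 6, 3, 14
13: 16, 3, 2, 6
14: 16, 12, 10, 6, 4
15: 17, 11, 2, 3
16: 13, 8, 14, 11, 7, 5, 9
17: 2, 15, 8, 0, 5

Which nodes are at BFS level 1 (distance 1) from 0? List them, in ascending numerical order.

2, 5, 6, 11, 17

Level 0: 0
Level 1: 2, 5, 6, 11, 17
Level 2: 3, 7, 8, 9, 12, 13, 14, 15, 16
Level 3: 1, 4, 10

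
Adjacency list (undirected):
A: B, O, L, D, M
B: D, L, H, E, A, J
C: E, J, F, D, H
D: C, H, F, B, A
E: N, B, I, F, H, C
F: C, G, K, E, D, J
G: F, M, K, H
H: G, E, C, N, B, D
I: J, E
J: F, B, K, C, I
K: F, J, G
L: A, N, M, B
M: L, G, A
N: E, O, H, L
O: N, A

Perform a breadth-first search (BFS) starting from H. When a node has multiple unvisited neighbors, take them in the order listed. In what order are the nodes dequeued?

H → G → E → C → N → B → D → F → M → K → I → J → O → L → A

Visit H; enqueue G, E, C, N, B, D → queue [G, E, C, N, B, D]
Visit G; enqueue F, M, K → queue [E, C, N, B, D, F, M, K]
Visit E; enqueue I → queue [C, N, B, D, F, M, K, I]
Visit C; enqueue J → queue [N, B, D, F, M, K, I, J]
Visit N; enqueue O, L → queue [B, D, F, M, K, I, J, O, L]
Visit B; enqueue A → queue [D, F, M, K, I, J, O, L, A]
Visit D → queue [F, M, K, I, J, O, L, A]
Visit F → queue [M, K, I, J, O, L, A]
Visit M → queue [K, I, J, O, L, A]
Visit K → queue [I, J, O, L, A]
Visit I → queue [J, O, L, A]
Visit J → queue [O, L, A]
Visit O → queue [L, A]
Visit L → queue [A]
Visit A → queue []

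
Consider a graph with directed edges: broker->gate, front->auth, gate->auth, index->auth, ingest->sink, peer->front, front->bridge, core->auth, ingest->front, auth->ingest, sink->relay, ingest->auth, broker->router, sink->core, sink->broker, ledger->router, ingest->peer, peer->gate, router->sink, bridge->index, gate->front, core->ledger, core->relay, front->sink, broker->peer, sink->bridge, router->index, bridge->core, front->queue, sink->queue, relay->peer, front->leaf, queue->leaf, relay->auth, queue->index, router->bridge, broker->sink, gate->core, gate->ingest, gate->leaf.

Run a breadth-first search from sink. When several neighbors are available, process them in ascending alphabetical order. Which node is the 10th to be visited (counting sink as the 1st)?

Visit sink; enqueue bridge, broker, core, queue, relay → queue [bridge, broker, core, queue, relay]
Visit bridge; enqueue index → queue [broker, core, queue, relay, index]
Visit broker; enqueue gate, peer, router → queue [core, queue, relay, index, gate, peer, router]
Visit core; enqueue auth, ledger → queue [queue, relay, index, gate, peer, router, auth, ledger]
Visit queue; enqueue leaf → queue [relay, index, gate, peer, router, auth, ledger, leaf]
Visit relay → queue [index, gate, peer, router, auth, ledger, leaf]
Visit index → queue [gate, peer, router, auth, ledger, leaf]
Visit gate; enqueue front, ingest → queue [peer, router, auth, ledger, leaf, front, ingest]
Visit peer → queue [router, auth, ledger, leaf, front, ingest]
Visit router → queue [auth, ledger, leaf, front, ingest]
Visit auth → queue [ledger, leaf, front, ingest]
Visit ledger → queue [leaf, front, ingest]
Visit leaf → queue [front, ingest]
Visit front → queue [ingest]
Visit ingest → queue []

Visit order: sink, bridge, broker, core, queue, relay, index, gate, peer, router, auth, ledger, leaf, front, ingest

router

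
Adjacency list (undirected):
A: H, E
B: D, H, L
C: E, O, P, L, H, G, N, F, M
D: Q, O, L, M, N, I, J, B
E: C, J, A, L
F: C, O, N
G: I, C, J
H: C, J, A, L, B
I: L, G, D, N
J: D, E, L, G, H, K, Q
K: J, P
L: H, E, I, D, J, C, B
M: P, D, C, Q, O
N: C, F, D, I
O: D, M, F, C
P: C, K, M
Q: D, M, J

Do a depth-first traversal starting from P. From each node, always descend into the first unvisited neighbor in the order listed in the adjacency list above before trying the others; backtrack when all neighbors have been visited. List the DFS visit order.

Visit P
P → C
C → E
E → J
J → D
D → Q
Q → M
M → O
O → F
F → N
N → I
I → L
L → H
H → A
H → B
I → G
J → K

P C E J D Q M O F N I L H A B G K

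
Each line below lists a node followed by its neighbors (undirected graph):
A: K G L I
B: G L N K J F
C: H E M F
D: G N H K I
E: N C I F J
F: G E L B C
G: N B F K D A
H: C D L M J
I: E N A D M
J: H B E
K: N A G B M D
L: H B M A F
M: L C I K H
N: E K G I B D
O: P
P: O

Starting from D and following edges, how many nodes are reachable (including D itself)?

14

BFS from D visits: D, G, N, H, K, I, B, F, A, E, C, L, M, J
Reachable nodes: 14 of 16 total.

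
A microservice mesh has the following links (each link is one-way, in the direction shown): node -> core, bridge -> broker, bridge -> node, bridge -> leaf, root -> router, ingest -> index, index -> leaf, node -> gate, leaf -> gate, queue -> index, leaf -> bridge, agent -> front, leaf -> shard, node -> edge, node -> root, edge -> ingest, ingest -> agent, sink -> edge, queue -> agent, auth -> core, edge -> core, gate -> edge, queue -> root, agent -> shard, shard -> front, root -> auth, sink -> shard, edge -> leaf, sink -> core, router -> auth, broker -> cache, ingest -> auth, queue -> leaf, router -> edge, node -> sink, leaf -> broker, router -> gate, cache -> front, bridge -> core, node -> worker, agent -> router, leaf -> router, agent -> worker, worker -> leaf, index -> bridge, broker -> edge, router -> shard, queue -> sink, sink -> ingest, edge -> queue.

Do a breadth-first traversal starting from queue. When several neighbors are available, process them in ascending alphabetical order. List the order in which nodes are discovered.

queue, agent, index, leaf, root, sink, front, router, shard, worker, bridge, broker, gate, auth, core, edge, ingest, node, cache

Visit queue; enqueue agent, index, leaf, root, sink → queue [agent, index, leaf, root, sink]
Visit agent; enqueue front, router, shard, worker → queue [index, leaf, root, sink, front, router, shard, worker]
Visit index; enqueue bridge → queue [leaf, root, sink, front, router, shard, worker, bridge]
Visit leaf; enqueue broker, gate → queue [root, sink, front, router, shard, worker, bridge, broker, gate]
Visit root; enqueue auth → queue [sink, front, router, shard, worker, bridge, broker, gate, auth]
Visit sink; enqueue core, edge, ingest → queue [front, router, shard, worker, bridge, broker, gate, auth, core, edge, ingest]
Visit front → queue [router, shard, worker, bridge, broker, gate, auth, core, edge, ingest]
Visit router → queue [shard, worker, bridge, broker, gate, auth, core, edge, ingest]
Visit shard → queue [worker, bridge, broker, gate, auth, core, edge, ingest]
Visit worker → queue [bridge, broker, gate, auth, core, edge, ingest]
Visit bridge; enqueue node → queue [broker, gate, auth, core, edge, ingest, node]
Visit broker; enqueue cache → queue [gate, auth, core, edge, ingest, node, cache]
Visit gate → queue [auth, core, edge, ingest, node, cache]
Visit auth → queue [core, edge, ingest, node, cache]
Visit core → queue [edge, ingest, node, cache]
Visit edge → queue [ingest, node, cache]
Visit ingest → queue [node, cache]
Visit node → queue [cache]
Visit cache → queue []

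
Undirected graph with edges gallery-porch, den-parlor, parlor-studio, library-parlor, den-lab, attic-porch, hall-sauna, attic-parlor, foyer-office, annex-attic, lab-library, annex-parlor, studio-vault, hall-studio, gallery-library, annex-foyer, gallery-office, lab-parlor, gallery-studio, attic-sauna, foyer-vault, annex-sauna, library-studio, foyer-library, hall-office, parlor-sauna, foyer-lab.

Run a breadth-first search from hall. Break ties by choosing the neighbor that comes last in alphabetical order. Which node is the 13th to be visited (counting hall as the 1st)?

Visit hall; enqueue studio, sauna, office → queue [studio, sauna, office]
Visit studio; enqueue vault, parlor, library, gallery → queue [sauna, office, vault, parlor, library, gallery]
Visit sauna; enqueue attic, annex → queue [office, vault, parlor, library, gallery, attic, annex]
Visit office; enqueue foyer → queue [vault, parlor, library, gallery, attic, annex, foyer]
Visit vault → queue [parlor, library, gallery, attic, annex, foyer]
Visit parlor; enqueue lab, den → queue [library, gallery, attic, annex, foyer, lab, den]
Visit library → queue [gallery, attic, annex, foyer, lab, den]
Visit gallery; enqueue porch → queue [attic, annex, foyer, lab, den, porch]
Visit attic → queue [annex, foyer, lab, den, porch]
Visit annex → queue [foyer, lab, den, porch]
Visit foyer → queue [lab, den, porch]
Visit lab → queue [den, porch]
Visit den → queue [porch]
Visit porch → queue []

Visit order: hall, studio, sauna, office, vault, parlor, library, gallery, attic, annex, foyer, lab, den, porch

den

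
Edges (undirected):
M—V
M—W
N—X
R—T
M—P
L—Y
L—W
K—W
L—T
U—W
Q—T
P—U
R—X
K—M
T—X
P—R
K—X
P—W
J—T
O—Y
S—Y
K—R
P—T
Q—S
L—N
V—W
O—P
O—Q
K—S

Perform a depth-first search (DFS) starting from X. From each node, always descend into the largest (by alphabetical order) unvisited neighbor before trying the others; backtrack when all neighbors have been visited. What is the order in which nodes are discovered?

X T R P W V M K S Y O Q L N U J

Visit X
X → T
T → R
R → P
P → W
W → V
V → M
M → K
K → S
S → Y
Y → O
O → Q
Y → L
L → N
W → U
T → J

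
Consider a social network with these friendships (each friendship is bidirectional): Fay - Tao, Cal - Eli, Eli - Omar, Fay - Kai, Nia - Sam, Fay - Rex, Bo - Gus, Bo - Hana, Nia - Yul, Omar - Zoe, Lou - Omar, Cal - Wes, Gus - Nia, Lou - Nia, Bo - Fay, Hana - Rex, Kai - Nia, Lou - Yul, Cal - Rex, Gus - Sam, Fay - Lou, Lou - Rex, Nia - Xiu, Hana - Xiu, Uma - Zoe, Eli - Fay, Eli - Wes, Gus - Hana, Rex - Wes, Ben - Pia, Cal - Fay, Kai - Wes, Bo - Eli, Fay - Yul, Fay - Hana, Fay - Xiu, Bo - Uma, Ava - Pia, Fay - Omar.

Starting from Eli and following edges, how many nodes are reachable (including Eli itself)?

18

BFS from Eli visits: Eli, Bo, Cal, Fay, Omar, Wes, Gus, Hana, Uma, Rex, Kai, Lou, Tao, Xiu, Yul, Zoe, Nia, Sam
Reachable nodes: 18 of 21 total.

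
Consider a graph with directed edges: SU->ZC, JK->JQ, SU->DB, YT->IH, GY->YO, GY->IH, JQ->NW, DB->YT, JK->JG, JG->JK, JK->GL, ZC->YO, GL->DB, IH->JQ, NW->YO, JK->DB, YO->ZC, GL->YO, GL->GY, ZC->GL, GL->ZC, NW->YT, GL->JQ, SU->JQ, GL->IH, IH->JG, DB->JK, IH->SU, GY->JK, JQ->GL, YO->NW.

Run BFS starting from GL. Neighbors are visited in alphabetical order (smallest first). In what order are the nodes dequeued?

GL DB GY IH JQ YO ZC JK YT JG SU NW

Visit GL; enqueue DB, GY, IH, JQ, YO, ZC → queue [DB, GY, IH, JQ, YO, ZC]
Visit DB; enqueue JK, YT → queue [GY, IH, JQ, YO, ZC, JK, YT]
Visit GY → queue [IH, JQ, YO, ZC, JK, YT]
Visit IH; enqueue JG, SU → queue [JQ, YO, ZC, JK, YT, JG, SU]
Visit JQ; enqueue NW → queue [YO, ZC, JK, YT, JG, SU, NW]
Visit YO → queue [ZC, JK, YT, JG, SU, NW]
Visit ZC → queue [JK, YT, JG, SU, NW]
Visit JK → queue [YT, JG, SU, NW]
Visit YT → queue [JG, SU, NW]
Visit JG → queue [SU, NW]
Visit SU → queue [NW]
Visit NW → queue []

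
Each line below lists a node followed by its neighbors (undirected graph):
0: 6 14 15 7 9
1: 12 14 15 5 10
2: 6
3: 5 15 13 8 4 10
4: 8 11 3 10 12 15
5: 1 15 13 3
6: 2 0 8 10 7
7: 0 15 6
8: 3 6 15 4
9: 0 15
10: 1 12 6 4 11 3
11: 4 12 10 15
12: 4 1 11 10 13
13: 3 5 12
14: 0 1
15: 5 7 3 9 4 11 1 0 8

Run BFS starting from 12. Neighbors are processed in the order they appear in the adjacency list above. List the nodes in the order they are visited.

12, 4, 1, 11, 10, 13, 8, 3, 15, 14, 5, 6, 7, 9, 0, 2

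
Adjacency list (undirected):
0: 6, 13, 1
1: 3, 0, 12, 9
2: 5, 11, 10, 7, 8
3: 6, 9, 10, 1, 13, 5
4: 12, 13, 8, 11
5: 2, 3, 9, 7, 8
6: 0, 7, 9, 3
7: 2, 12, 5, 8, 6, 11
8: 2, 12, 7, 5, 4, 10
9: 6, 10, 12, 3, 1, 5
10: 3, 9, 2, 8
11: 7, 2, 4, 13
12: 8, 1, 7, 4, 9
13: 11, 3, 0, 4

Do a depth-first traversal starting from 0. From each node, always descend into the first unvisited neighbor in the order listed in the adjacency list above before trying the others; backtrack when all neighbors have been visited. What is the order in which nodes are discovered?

0 6 7 2 5 3 9 10 8 12 1 4 13 11

Visit 0
0 → 6
6 → 7
7 → 2
2 → 5
5 → 3
3 → 9
9 → 10
10 → 8
8 → 12
12 → 1
12 → 4
4 → 13
13 → 11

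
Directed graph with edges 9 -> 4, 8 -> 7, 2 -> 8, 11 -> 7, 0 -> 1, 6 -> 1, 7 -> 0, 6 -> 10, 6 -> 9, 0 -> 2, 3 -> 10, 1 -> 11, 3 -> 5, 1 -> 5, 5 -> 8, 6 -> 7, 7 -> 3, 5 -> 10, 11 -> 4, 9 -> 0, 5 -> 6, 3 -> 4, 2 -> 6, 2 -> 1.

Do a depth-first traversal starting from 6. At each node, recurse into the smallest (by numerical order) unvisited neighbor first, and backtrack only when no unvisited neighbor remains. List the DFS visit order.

Visit 6
6 → 1
1 → 5
5 → 8
8 → 7
7 → 0
0 → 2
7 → 3
3 → 4
3 → 10
1 → 11
6 → 9

6 → 1 → 5 → 8 → 7 → 0 → 2 → 3 → 4 → 10 → 11 → 9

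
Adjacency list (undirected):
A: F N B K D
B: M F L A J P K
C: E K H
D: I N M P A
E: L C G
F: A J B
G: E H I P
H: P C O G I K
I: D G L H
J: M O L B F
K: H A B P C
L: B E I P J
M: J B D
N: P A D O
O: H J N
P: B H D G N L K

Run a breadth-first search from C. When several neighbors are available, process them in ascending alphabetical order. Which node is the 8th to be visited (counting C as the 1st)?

Visit C; enqueue E, H, K → queue [E, H, K]
Visit E; enqueue G, L → queue [H, K, G, L]
Visit H; enqueue I, O, P → queue [K, G, L, I, O, P]
Visit K; enqueue A, B → queue [G, L, I, O, P, A, B]
Visit G → queue [L, I, O, P, A, B]
Visit L; enqueue J → queue [I, O, P, A, B, J]
Visit I; enqueue D → queue [O, P, A, B, J, D]
Visit O; enqueue N → queue [P, A, B, J, D, N]
Visit P → queue [A, B, J, D, N]
Visit A; enqueue F → queue [B, J, D, N, F]
Visit B; enqueue M → queue [J, D, N, F, M]
Visit J → queue [D, N, F, M]
Visit D → queue [N, F, M]
Visit N → queue [F, M]
Visit F → queue [M]
Visit M → queue []

Visit order: C, E, H, K, G, L, I, O, P, A, B, J, D, N, F, M

O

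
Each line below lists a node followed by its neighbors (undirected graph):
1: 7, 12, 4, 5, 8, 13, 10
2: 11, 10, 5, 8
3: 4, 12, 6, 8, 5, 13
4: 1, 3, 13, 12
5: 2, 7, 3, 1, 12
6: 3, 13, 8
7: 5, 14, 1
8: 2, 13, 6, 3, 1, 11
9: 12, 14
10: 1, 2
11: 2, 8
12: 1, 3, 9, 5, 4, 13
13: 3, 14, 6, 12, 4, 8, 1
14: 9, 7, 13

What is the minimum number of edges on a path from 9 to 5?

2

Level 0: 9
Level 1: 12, 14
Level 2: 1, 3, 4, 5, 7, 13
Level 3: 2, 6, 8, 10
Level 4: 11
5 first appears at level 2.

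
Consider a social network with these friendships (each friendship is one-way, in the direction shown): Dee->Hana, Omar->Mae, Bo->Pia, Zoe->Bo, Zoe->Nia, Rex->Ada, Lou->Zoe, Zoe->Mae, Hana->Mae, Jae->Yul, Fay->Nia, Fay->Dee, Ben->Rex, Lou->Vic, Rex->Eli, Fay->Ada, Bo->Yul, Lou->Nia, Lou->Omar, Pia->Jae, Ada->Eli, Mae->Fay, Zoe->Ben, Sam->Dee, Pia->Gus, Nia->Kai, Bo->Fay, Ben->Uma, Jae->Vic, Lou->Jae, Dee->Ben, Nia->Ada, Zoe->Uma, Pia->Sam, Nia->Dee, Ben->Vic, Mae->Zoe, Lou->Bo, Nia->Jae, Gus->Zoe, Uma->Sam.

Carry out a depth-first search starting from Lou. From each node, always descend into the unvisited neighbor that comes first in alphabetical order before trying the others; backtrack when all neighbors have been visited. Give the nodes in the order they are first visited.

Lou, Bo, Fay, Ada, Eli, Dee, Ben, Rex, Uma, Sam, Vic, Hana, Mae, Zoe, Nia, Jae, Yul, Kai, Pia, Gus, Omar

Visit Lou
Lou → Bo
Bo → Fay
Fay → Ada
Ada → Eli
Fay → Dee
Dee → Ben
Ben → Rex
Ben → Uma
Uma → Sam
Ben → Vic
Dee → Hana
Hana → Mae
Mae → Zoe
Zoe → Nia
Nia → Jae
Jae → Yul
Nia → Kai
Bo → Pia
Pia → Gus
Lou → Omar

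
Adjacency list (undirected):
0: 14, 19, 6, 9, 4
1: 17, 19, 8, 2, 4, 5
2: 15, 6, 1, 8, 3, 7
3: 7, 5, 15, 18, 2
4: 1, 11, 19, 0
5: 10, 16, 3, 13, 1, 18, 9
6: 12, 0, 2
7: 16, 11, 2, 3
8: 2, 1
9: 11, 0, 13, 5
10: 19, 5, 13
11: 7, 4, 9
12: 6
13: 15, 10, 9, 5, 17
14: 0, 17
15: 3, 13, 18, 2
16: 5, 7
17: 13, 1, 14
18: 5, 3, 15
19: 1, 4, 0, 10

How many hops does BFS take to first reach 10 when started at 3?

2

Level 0: 3
Level 1: 2, 5, 7, 15, 18
Level 2: 1, 6, 8, 9, 10, 11, 13, 16
Level 3: 0, 4, 12, 17, 19
Level 4: 14
10 first appears at level 2.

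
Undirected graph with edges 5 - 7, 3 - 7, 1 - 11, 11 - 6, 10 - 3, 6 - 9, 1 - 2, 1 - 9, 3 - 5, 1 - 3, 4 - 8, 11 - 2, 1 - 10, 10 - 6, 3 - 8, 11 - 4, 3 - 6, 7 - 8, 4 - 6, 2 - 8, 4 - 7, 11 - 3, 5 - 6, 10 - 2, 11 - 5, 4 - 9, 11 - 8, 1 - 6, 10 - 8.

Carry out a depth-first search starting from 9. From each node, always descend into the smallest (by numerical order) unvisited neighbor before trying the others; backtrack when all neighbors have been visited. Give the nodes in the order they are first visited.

9 → 1 → 2 → 8 → 3 → 5 → 6 → 4 → 7 → 11 → 10

Visit 9
9 → 1
1 → 2
2 → 8
8 → 3
3 → 5
5 → 6
6 → 4
4 → 7
4 → 11
6 → 10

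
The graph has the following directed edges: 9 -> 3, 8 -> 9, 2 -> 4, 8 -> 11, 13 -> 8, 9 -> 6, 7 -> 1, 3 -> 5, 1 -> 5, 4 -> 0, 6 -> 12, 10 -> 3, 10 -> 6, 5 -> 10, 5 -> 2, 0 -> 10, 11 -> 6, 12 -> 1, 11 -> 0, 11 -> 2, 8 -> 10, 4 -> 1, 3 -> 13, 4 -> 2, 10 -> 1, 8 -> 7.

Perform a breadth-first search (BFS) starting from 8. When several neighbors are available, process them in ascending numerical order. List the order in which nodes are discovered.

Visit 8; enqueue 7, 9, 10, 11 → queue [7, 9, 10, 11]
Visit 7; enqueue 1 → queue [9, 10, 11, 1]
Visit 9; enqueue 3, 6 → queue [10, 11, 1, 3, 6]
Visit 10 → queue [11, 1, 3, 6]
Visit 11; enqueue 0, 2 → queue [1, 3, 6, 0, 2]
Visit 1; enqueue 5 → queue [3, 6, 0, 2, 5]
Visit 3; enqueue 13 → queue [6, 0, 2, 5, 13]
Visit 6; enqueue 12 → queue [0, 2, 5, 13, 12]
Visit 0 → queue [2, 5, 13, 12]
Visit 2; enqueue 4 → queue [5, 13, 12, 4]
Visit 5 → queue [13, 12, 4]
Visit 13 → queue [12, 4]
Visit 12 → queue [4]
Visit 4 → queue []

8 -> 7 -> 9 -> 10 -> 11 -> 1 -> 3 -> 6 -> 0 -> 2 -> 5 -> 13 -> 12 -> 4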